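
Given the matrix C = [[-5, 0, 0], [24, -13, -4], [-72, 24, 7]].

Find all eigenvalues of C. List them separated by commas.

The characteristic polynomial is p(s) = det(sI - C).
Expanding along the first row, p(s) = s^3 + 11s^2 + 35s + 25.
Rational-root test: s = -1 gives p(-1) = 0.
Dividing by (s + 1) leaves s^2 + 10s + 25.
The quadratic factor is (s + 5)^2.
Eigenvalues: -5, -5, -1.

-5, -5, -1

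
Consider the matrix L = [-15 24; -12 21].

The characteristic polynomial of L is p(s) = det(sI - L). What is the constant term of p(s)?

-27

p(s) = s^2 - 6s - 27.
The constant term is -27.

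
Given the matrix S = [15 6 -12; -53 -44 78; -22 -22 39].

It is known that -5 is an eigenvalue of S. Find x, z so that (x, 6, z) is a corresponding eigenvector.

We need (S + 5I)v = 0.
S + 5I = [[20, 6, -12], [-53, -39, 78], [-22, -22, 44]].
Row 1: (20)·x + (6)·6 + (-12)·z = 0
Row 2: (-53)·x + (-39)·6 + (78)·z = 0
Row 3: (-22)·x + (-22)·6 + (44)·z = 0
Solving gives x = 0, z = 3.
Check: S·(0, 6, 3) = (0, -30, -15) = -5·(0, 6, 3).

0, 3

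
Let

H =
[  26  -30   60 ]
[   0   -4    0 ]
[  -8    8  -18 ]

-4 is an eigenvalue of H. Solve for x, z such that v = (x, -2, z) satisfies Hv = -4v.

-2, 0

We need (H + 4I)v = 0.
H + 4I = [[30, -30, 60], [0, 0, 0], [-8, 8, -14]].
Row 1: (30)·x + (-30)·-2 + (60)·z = 0
Row 2: (0)·x + (0)·-2 + (0)·z = 0
Row 3: (-8)·x + (8)·-2 + (-14)·z = 0
Solving gives x = -2, z = 0.
Check: H·(-2, -2, 0) = (8, 8, 0) = -4·(-2, -2, 0).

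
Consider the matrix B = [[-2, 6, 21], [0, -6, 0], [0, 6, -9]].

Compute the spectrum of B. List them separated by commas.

-9, -6, -2

The characteristic polynomial is p(r) = det(rI - B).
Expanding the 3×3 determinant: p(r) = r^3 + 17r^2 + 84r + 108.
Try r = -6: p(-6) = 0, so -6 is a root.
Dividing by (r + 6) leaves r^2 + 11r + 18.
The quadratic factors as (r + 9)·(r + 2).
Eigenvalues: -9, -6, -2.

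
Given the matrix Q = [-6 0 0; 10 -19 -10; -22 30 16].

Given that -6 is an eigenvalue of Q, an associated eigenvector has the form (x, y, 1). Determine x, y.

We need (Q + 6I)v = 0.
Q + 6I = [[0, 0, 0], [10, -13, -10], [-22, 30, 22]].
Row 1: (0)·x + (0)·y + (0)·1 = 0
Row 2: (10)·x + (-13)·y + (-10)·1 = 0
Row 3: (-22)·x + (30)·y + (22)·1 = 0
Solving gives x = 1, y = 0.
Check: Q·(1, 0, 1) = (-6, 0, -6) = -6·(1, 0, 1).

1, 0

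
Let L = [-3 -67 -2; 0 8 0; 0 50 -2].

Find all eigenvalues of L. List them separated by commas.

-3, -2, 8

Set up det(λI - L) = 0.
Cofactor expansion gives p(λ) = λ^3 - 3λ^2 - 34λ - 48.
Since p(-3) = 0, λ = -3 is a root.
Factor out (λ + 3): p(λ) = (λ + 3)·(λ^2 - 6λ - 16).
The quadratic factors as (λ + 2)·(λ - 8).
Eigenvalues: -3, -2, 8.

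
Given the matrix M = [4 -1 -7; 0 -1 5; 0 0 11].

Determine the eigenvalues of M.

-1, 4, 11

M is upper triangular, so its eigenvalues are the diagonal entries.
Diagonal: 4, -1, 11.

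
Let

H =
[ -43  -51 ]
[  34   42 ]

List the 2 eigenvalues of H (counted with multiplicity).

det(H - rI) = (-43 - r)(42 - r) - (-51)·(34) = r^2 + r - 72.
This factors as (r + 9)·(r - 8) = 0.
Eigenvalues: -9, 8.

-9, 8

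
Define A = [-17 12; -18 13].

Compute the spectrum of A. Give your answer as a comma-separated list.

-5, 1

det(A - tI) = (-17 - t)(13 - t) - (12)·(-18) = t^2 + 4t - 5.
This factors as (t + 5)·(t - 1) = 0.
Eigenvalues: -5, 1.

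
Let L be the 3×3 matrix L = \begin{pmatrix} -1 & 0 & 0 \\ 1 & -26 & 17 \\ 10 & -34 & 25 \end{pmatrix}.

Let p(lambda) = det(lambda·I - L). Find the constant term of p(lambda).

-72

p(lambda) = lambda^3 + 2·lambda^2 - 71·lambda - 72.
The constant term is -72.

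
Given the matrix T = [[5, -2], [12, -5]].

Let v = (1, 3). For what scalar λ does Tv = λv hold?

Compute Tv: T·(1, 3) = (-1, -3).
Since Tv = λv, compare component 1: -1 = λ·1, so λ = -1.

-1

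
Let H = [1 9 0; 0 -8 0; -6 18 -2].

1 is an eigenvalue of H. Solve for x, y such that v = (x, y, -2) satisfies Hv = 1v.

We need (H - 1I)v = 0.
H - 1I = [[0, 9, 0], [0, -9, 0], [-6, 18, -3]].
Row 1: (0)·x + (9)·y + (0)·-2 = 0
Row 2: (0)·x + (-9)·y + (0)·-2 = 0
Row 3: (-6)·x + (18)·y + (-3)·-2 = 0
Solving gives x = 1, y = 0.
Check: H·(1, 0, -2) = (1, 0, -2) = 1·(1, 0, -2).

1, 0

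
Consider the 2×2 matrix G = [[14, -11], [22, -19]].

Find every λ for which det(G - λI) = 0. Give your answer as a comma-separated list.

-8, 3

det(G - lambda·I) = (14 - lambda)(-19 - lambda) - (-11)·(22) = lambda^2 + 5·lambda - 24.
This factors as (lambda + 8)·(lambda - 3) = 0.
Eigenvalues: -8, 3.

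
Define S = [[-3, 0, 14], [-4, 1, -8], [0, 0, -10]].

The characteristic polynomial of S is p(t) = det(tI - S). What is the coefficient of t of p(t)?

p(t) = t^3 + 12t^2 + 17t - 30.
The coefficient of t is 17.

17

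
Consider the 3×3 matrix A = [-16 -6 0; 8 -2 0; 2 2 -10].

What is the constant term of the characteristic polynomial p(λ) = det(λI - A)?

p(0) = det(0·I − A) = det(−A) = (−1)^3·det(A).
det(A) = -800, so p(0) = 800.

800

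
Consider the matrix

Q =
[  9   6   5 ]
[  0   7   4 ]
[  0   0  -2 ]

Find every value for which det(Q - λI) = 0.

Q is upper triangular, so its eigenvalues are the diagonal entries.
Diagonal: 9, 7, -2.

-2, 7, 9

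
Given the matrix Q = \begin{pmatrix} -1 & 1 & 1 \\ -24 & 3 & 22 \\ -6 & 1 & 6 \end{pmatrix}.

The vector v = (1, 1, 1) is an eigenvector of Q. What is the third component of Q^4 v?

First find the eigenvalue: Qv = (1, 1, 1) = 1·(1, 1, 1), so λ = 1.
Then Q^4 v = λ^4·v = 1^4·(1, 1, 1) = 1·(1, 1, 1) = (1, 1, 1).

1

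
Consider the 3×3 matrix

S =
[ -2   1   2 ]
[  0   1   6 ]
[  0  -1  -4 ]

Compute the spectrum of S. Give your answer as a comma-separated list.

Set up det(λI - S) = 0.
Expanding along the first row, p(λ) = λ^3 + 5λ^2 + 8λ + 4.
Since p(-1) = 0, λ = -1 is a root.
Dividing by (λ + 1) leaves λ^2 + 4λ + 4.
The quadratic factor is (λ + 2)^2.
Eigenvalues: -2, -2, -1.

-2, -2, -1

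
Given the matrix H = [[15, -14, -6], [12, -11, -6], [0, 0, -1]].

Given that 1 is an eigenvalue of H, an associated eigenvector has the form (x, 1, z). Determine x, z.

We need (H - 1I)v = 0.
H - 1I = [[14, -14, -6], [12, -12, -6], [0, 0, -2]].
Row 1: (14)·x + (-14)·1 + (-6)·z = 0
Row 2: (12)·x + (-12)·1 + (-6)·z = 0
Row 3: (0)·x + (0)·1 + (-2)·z = 0
Solving gives x = 1, z = 0.
Check: H·(1, 1, 0) = (1, 1, 0) = 1·(1, 1, 0).

1, 0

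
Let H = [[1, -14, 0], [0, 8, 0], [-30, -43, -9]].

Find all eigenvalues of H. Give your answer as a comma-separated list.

Compute the characteristic polynomial p(λ) = det(λI - H).
Expanding along the first row, p(λ) = λ^3 - 73λ + 72.
Rational-root test: λ = 8 gives p(8) = 0.
Factor out (λ - 8): p(λ) = (λ - 8)·(λ^2 + 8λ - 9).
The quadratic factors as (λ + 9)·(λ - 1).
Eigenvalues: -9, 1, 8.

-9, 1, 8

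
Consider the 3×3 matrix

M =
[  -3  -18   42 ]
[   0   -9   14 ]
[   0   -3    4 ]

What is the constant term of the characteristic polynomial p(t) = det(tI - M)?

18

p(0) = det(0·I − M) = det(−M) = (−1)^3·det(M).
det(M) = -18, so p(0) = 18.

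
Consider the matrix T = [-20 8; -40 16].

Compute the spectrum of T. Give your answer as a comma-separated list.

det(T - tI) = (-20 - t)(16 - t) - (8)·(-40) = t^2 + 4t.
This factors as (t + 4)·t = 0.
Eigenvalues: -4, 0.

-4, 0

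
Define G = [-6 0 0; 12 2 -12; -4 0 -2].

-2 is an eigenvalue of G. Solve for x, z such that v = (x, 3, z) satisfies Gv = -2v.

0, 1

We need (G + 2I)v = 0.
G + 2I = [[-4, 0, 0], [12, 4, -12], [-4, 0, 0]].
Row 1: (-4)·x + (0)·3 + (0)·z = 0
Row 2: (12)·x + (4)·3 + (-12)·z = 0
Row 3: (-4)·x + (0)·3 + (0)·z = 0
Solving gives x = 0, z = 1.
Check: G·(0, 3, 1) = (0, -6, -2) = -2·(0, 3, 1).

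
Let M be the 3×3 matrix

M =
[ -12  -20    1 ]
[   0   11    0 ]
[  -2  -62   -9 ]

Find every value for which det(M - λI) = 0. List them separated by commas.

-11, -10, 11

Compute the characteristic polynomial p(λ) = det(λI - M).
Expanding along the first row, p(λ) = λ^3 + 10λ^2 - 121λ - 1210.
Rational-root test: λ = -10 gives p(-10) = 0.
Factor out (λ + 10): p(λ) = (λ + 10)·(λ^2 - 121).
The quadratic factors as (λ + 11)·(λ - 11).
Eigenvalues: -11, -10, 11.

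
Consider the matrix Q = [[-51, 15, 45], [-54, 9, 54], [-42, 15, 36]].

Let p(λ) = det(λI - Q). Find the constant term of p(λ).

-486

p(λ) = λ^3 + 6λ^2 - 81λ - 486.
The constant term is -486.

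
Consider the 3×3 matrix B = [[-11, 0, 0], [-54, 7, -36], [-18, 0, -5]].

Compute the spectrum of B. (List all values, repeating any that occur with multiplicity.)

-11, -5, 7

The characteristic polynomial is p(s) = det(sI - B).
Cofactor expansion gives p(s) = s^3 + 9s^2 - 57s - 385.
Since p(-5) = 0, s = -5 is a root.
Factor out (s + 5): p(s) = (s + 5)·(s^2 + 4s - 77).
The quadratic factors as (s + 11)·(s - 7).
Eigenvalues: -11, -5, 7.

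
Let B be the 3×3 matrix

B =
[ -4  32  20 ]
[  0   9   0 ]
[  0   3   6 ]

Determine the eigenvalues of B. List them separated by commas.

Compute the characteristic polynomial p(μ) = det(μI - B).
Cofactor expansion gives p(μ) = μ^3 - 11μ^2 - 6μ + 216.
Since p(6) = 0, μ = 6 is a root.
Dividing by (μ - 6) leaves μ^2 - 5μ - 36.
The quadratic factors as (μ + 4)·(μ - 9).
Eigenvalues: -4, 6, 9.

-4, 6, 9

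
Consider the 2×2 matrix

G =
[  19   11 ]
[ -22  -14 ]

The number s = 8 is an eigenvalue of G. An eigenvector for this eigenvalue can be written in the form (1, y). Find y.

We need (G - 8I)v = 0.
G - 8I = [[11, 11], [-22, -22]].
Row 1: (11)·1 + (11)·y = 0
Row 2: (-22)·1 + (-22)·y = 0
Solving gives y = -1.
Check: G·(1, -1) = (8, -8) = 8·(1, -1).

-1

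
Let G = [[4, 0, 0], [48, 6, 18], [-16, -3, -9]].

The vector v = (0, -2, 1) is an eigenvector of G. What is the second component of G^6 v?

-1458

First find the eigenvalue: Gv = (0, 6, -3) = -3·(0, -2, 1), so λ = -3.
Then G^6 v = λ^6·v = (-3)^6·(0, -2, 1) = 729·(0, -2, 1) = (0, -1458, 729).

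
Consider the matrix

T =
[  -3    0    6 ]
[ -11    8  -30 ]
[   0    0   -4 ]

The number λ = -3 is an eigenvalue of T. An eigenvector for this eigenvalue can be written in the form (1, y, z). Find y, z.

1, 0

We need (T + 3I)v = 0.
T + 3I = [[0, 0, 6], [-11, 11, -30], [0, 0, -1]].
Row 1: (0)·1 + (0)·y + (6)·z = 0
Row 2: (-11)·1 + (11)·y + (-30)·z = 0
Row 3: (0)·1 + (0)·y + (-1)·z = 0
Solving gives y = 1, z = 0.
Check: T·(1, 1, 0) = (-3, -3, 0) = -3·(1, 1, 0).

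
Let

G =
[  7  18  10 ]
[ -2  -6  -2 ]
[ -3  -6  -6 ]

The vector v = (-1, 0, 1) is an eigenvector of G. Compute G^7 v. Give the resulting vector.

(2187, 0, -2187)

First find the eigenvalue: Gv = (3, 0, -3) = -3·(-1, 0, 1), so λ = -3.
Then G^7 v = λ^7·v = (-3)^7·(-1, 0, 1) = -2187·(-1, 0, 1) = (2187, 0, -2187).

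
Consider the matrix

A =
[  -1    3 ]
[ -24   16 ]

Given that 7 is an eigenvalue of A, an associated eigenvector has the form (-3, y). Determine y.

-8

We need (A - 7I)v = 0.
A - 7I = [[-8, 3], [-24, 9]].
Row 1: (-8)·-3 + (3)·y = 0
Row 2: (-24)·-3 + (9)·y = 0
Solving gives y = -8.
Check: A·(-3, -8) = (-21, -56) = 7·(-3, -8).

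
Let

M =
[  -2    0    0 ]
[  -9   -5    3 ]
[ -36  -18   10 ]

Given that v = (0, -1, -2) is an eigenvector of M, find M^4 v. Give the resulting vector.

(0, -1, -2)

First find the eigenvalue: Mv = (0, -1, -2) = 1·(0, -1, -2), so λ = 1.
Then M^4 v = λ^4·v = 1^4·(0, -1, -2) = 1·(0, -1, -2) = (0, -1, -2).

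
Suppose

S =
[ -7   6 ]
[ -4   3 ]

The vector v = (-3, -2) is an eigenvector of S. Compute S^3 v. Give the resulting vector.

First find the eigenvalue: Sv = (9, 6) = -3·(-3, -2), so λ = -3.
Then S^3 v = λ^3·v = (-3)^3·(-3, -2) = -27·(-3, -2) = (81, 54).

(81, 54)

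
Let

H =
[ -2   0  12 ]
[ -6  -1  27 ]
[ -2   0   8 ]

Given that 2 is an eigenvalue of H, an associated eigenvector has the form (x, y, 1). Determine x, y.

3, 3

We need (H - 2I)v = 0.
H - 2I = [[-4, 0, 12], [-6, -3, 27], [-2, 0, 6]].
Row 1: (-4)·x + (0)·y + (12)·1 = 0
Row 2: (-6)·x + (-3)·y + (27)·1 = 0
Row 3: (-2)·x + (0)·y + (6)·1 = 0
Solving gives x = 3, y = 3.
Check: H·(3, 3, 1) = (6, 6, 2) = 2·(3, 3, 1).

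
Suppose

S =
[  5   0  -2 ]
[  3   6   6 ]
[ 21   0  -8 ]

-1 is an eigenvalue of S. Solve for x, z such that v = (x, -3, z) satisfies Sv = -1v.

We need (S + 1I)v = 0.
S + 1I = [[6, 0, -2], [3, 7, 6], [21, 0, -7]].
Row 1: (6)·x + (0)·-3 + (-2)·z = 0
Row 2: (3)·x + (7)·-3 + (6)·z = 0
Row 3: (21)·x + (0)·-3 + (-7)·z = 0
Solving gives x = 1, z = 3.
Check: S·(1, -3, 3) = (-1, 3, -3) = -1·(1, -3, 3).

1, 3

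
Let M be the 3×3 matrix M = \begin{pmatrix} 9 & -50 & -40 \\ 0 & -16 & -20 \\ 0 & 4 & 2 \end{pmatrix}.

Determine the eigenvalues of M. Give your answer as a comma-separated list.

Set up det(sI - M) = 0.
Expanding the 3×3 determinant: p(s) = s^3 + 5s^2 - 78s - 432.
Rational-root test: s = -6 gives p(-6) = 0.
Factor out (s + 6): p(s) = (s + 6)·(s^2 - s - 72).
The quadratic factors as (s + 8)·(s - 9).
Eigenvalues: -8, -6, 9.

-8, -6, 9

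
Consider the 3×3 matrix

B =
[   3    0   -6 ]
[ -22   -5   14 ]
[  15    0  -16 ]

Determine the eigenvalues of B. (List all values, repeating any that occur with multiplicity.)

-7, -6, -5

Set up det(λI - B) = 0.
Expanding along the first row, p(λ) = λ^3 + 18λ^2 + 107λ + 210.
Try λ = -6: p(-6) = 0, so -6 is a root.
Factor out (λ + 6): p(λ) = (λ + 6)·(λ^2 + 12λ + 35).
The quadratic factors as (λ + 7)·(λ + 5).
Eigenvalues: -7, -6, -5.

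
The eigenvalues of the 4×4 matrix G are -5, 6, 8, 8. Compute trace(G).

trace(G) is the sum of the eigenvalues: (-5) + (6) + (8) + (8) = 17.

17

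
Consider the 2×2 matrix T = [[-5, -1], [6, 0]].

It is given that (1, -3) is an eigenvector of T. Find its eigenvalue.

-2

Compute Tv: T·(1, -3) = (-2, 6).
Since Tv = λv, compare component 1: -2 = λ·1, so λ = -2.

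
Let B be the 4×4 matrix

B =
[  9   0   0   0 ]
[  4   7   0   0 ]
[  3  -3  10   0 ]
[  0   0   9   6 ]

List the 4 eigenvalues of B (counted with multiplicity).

6, 7, 9, 10

B is lower triangular, so its eigenvalues are the diagonal entries.
Diagonal: 9, 7, 10, 6.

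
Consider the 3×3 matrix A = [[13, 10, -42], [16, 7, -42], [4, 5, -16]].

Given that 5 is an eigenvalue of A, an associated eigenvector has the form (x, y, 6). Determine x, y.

14, 14

We need (A - 5I)v = 0.
A - 5I = [[8, 10, -42], [16, 2, -42], [4, 5, -21]].
Row 1: (8)·x + (10)·y + (-42)·6 = 0
Row 2: (16)·x + (2)·y + (-42)·6 = 0
Row 3: (4)·x + (5)·y + (-21)·6 = 0
Solving gives x = 14, y = 14.
Check: A·(14, 14, 6) = (70, 70, 30) = 5·(14, 14, 6).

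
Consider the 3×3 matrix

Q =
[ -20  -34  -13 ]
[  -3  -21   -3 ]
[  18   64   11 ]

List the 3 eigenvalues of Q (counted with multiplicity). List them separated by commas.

Set up det(lambda·I - Q) = 0.
Cofactor expansion gives p(lambda) = lambda^3 + 30·lambda^2 + 293·lambda + 924.
Rational-root test: lambda = -7 gives p(-7) = 0.
Dividing by (lambda + 7) leaves lambda^2 + 23·lambda + 132.
The quadratic factors as (lambda + 12)·(lambda + 11).
Eigenvalues: -12, -11, -7.

-12, -11, -7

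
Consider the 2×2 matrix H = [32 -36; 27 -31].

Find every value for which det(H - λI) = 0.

-4, 5

det(H - λI) = (32 - λ)(-31 - λ) - (-36)·(27) = λ^2 - λ - 20.
This factors as (λ + 4)·(λ - 5) = 0.
Eigenvalues: -4, 5.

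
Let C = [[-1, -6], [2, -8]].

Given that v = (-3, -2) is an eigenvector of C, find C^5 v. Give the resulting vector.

(9375, 6250)

First find the eigenvalue: Cv = (15, 10) = -5·(-3, -2), so λ = -5.
Then C^5 v = λ^5·v = (-5)^5·(-3, -2) = -3125·(-3, -2) = (9375, 6250).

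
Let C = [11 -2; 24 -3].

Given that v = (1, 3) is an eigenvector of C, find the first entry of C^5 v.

3125

First find the eigenvalue: Cv = (5, 15) = 5·(1, 3), so λ = 5.
Then C^5 v = λ^5·v = 5^5·(1, 3) = 3125·(1, 3) = (3125, 9375).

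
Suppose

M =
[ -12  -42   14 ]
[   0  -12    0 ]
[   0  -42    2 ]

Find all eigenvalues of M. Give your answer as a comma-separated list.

-12, -12, 2

Compute the characteristic polynomial p(μ) = det(μI - M).
Cofactor expansion gives p(μ) = μ^3 + 22μ^2 + 96μ - 288.
Try μ = -12: p(-12) = 0, so -12 is a root.
Factor out (μ + 12): p(μ) = (μ + 12)·(μ^2 + 10μ - 24).
The quadratic factors as (μ + 12)·(μ - 2).
Eigenvalues: -12, -12, 2.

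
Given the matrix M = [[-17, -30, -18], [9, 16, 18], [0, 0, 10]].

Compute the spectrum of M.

Compute the characteristic polynomial p(μ) = det(μI - M).
Expanding the 3×3 determinant: p(μ) = μ^3 - 9μ^2 - 12μ + 20.
Try μ = -2: p(-2) = 0, so -2 is a root.
Dividing by (μ + 2) leaves μ^2 - 11μ + 10.
The quadratic factors as (μ - 1)·(μ - 10).
Eigenvalues: -2, 1, 10.

-2, 1, 10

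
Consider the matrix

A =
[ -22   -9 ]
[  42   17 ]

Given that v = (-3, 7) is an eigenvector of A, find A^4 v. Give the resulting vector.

(-3, 7)

First find the eigenvalue: Av = (3, -7) = -1·(-3, 7), so λ = -1.
Then A^4 v = λ^4·v = (-1)^4·(-3, 7) = 1·(-3, 7) = (-3, 7).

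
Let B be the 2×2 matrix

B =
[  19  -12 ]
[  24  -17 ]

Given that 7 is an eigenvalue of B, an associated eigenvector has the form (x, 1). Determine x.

We need (B - 7I)v = 0.
B - 7I = [[12, -12], [24, -24]].
Row 1: (12)·x + (-12)·1 = 0
Row 2: (24)·x + (-24)·1 = 0
Solving gives x = 1.
Check: B·(1, 1) = (7, 7) = 7·(1, 1).

1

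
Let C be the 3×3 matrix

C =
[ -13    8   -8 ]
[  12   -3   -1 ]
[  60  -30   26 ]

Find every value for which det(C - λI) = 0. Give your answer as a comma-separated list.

-4, 3, 11

Compute the characteristic polynomial p(s) = det(sI - C).
Cofactor expansion gives p(s) = s^3 - 10s^2 - 23s + 132.
Since p(11) = 0, s = 11 is a root.
Dividing by (s - 11) leaves s^2 + s - 12.
The quadratic factors as (s + 4)·(s - 3).
Eigenvalues: -4, 3, 11.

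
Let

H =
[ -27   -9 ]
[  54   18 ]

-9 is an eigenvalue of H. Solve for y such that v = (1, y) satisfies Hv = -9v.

We need (H + 9I)v = 0.
H + 9I = [[-18, -9], [54, 27]].
Row 1: (-18)·1 + (-9)·y = 0
Row 2: (54)·1 + (27)·y = 0
Solving gives y = -2.
Check: H·(1, -2) = (-9, 18) = -9·(1, -2).

-2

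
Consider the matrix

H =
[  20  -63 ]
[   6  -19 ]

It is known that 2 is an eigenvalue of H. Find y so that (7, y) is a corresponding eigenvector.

We need (H - 2I)v = 0.
H - 2I = [[18, -63], [6, -21]].
Row 1: (18)·7 + (-63)·y = 0
Row 2: (6)·7 + (-21)·y = 0
Solving gives y = 2.
Check: H·(7, 2) = (14, 4) = 2·(7, 2).

2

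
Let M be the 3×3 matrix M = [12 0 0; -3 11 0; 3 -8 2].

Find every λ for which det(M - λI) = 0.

M is lower triangular, so its eigenvalues are the diagonal entries.
Diagonal: 12, 11, 2.

2, 11, 12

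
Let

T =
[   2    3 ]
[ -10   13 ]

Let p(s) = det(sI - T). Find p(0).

56

p(0) = det(0·I − T) = det(−T) = (−1)^2·det(T).
det(T) = 56, so p(0) = 56.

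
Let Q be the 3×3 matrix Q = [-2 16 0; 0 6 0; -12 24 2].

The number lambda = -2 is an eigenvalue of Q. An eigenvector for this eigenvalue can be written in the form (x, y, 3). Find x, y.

We need (Q + 2I)v = 0.
Q + 2I = [[0, 16, 0], [0, 8, 0], [-12, 24, 4]].
Row 1: (0)·x + (16)·y + (0)·3 = 0
Row 2: (0)·x + (8)·y + (0)·3 = 0
Row 3: (-12)·x + (24)·y + (4)·3 = 0
Solving gives x = 1, y = 0.
Check: Q·(1, 0, 3) = (-2, 0, -6) = -2·(1, 0, 3).

1, 0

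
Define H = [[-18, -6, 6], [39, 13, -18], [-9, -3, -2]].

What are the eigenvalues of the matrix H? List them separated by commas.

-5, -2, 0

Set up det(λI - H) = 0.
Expanding the 3×3 determinant: p(λ) = λ^3 + 7λ^2 + 10λ.
Rational-root test: λ = 0 gives p(0) = 0.
Dividing by λ leaves λ^2 + 7λ + 10.
The quadratic factors as (λ + 5)·(λ + 2).
Eigenvalues: -5, -2, 0.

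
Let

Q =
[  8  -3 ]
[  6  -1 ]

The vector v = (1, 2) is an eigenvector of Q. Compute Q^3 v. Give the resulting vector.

(8, 16)

First find the eigenvalue: Qv = (2, 4) = 2·(1, 2), so λ = 2.
Then Q^3 v = λ^3·v = 2^3·(1, 2) = 8·(1, 2) = (8, 16).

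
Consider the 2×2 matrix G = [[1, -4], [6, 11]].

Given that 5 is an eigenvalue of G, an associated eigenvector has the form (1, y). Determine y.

-1

We need (G - 5I)v = 0.
G - 5I = [[-4, -4], [6, 6]].
Row 1: (-4)·1 + (-4)·y = 0
Row 2: (6)·1 + (6)·y = 0
Solving gives y = -1.
Check: G·(1, -1) = (5, -5) = 5·(1, -1).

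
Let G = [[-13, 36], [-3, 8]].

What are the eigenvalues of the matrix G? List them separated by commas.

-4, -1

det(G - tI) = (-13 - t)(8 - t) - (36)·(-3) = t^2 + 5t + 4.
This factors as (t + 4)·(t + 1) = 0.
Eigenvalues: -4, -1.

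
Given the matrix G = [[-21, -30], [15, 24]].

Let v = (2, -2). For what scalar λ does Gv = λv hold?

9

Compute Gv: G·(2, -2) = (18, -18).
Since Gv = λv, compare component 1: 18 = λ·2, so λ = 9.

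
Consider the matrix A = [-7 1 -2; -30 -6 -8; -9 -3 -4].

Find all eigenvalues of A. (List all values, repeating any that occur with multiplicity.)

-10, -4, -3

Set up det(λI - A) = 0.
Expanding the 3×3 determinant: p(λ) = λ^3 + 17λ^2 + 82λ + 120.
Rational-root test: λ = -10 gives p(-10) = 0.
Factor out (λ + 10): p(λ) = (λ + 10)·(λ^2 + 7λ + 12).
The quadratic factors as (λ + 4)·(λ + 3).
Eigenvalues: -10, -4, -3.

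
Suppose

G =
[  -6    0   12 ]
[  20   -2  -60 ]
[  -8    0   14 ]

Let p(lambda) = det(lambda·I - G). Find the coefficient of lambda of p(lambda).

-4

p(lambda) = lambda^3 - 6·lambda^2 - 4·lambda + 24.
The coefficient of lambda is -4.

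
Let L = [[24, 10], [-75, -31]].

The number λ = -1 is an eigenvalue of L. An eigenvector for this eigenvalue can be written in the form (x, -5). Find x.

2

We need (L + 1I)v = 0.
L + 1I = [[25, 10], [-75, -30]].
Row 1: (25)·x + (10)·-5 = 0
Row 2: (-75)·x + (-30)·-5 = 0
Solving gives x = 2.
Check: L·(2, -5) = (-2, 5) = -1·(2, -5).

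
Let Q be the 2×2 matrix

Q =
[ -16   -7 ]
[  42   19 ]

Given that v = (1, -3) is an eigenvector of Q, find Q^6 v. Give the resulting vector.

First find the eigenvalue: Qv = (5, -15) = 5·(1, -3), so λ = 5.
Then Q^6 v = λ^6·v = 5^6·(1, -3) = 15625·(1, -3) = (15625, -46875).

(15625, -46875)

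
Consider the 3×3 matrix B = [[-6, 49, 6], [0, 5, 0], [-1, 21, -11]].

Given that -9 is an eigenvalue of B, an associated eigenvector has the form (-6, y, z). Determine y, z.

0, 3

We need (B + 9I)v = 0.
B + 9I = [[3, 49, 6], [0, 14, 0], [-1, 21, -2]].
Row 1: (3)·-6 + (49)·y + (6)·z = 0
Row 2: (0)·-6 + (14)·y + (0)·z = 0
Row 3: (-1)·-6 + (21)·y + (-2)·z = 0
Solving gives y = 0, z = 3.
Check: B·(-6, 0, 3) = (54, 0, -27) = -9·(-6, 0, 3).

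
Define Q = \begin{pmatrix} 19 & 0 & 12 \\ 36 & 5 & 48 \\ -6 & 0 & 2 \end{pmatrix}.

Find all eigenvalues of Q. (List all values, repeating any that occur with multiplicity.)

5, 10, 11

Compute the characteristic polynomial p(r) = det(rI - Q).
Cofactor expansion gives p(r) = r^3 - 26r^2 + 215r - 550.
Rational-root test: r = 10 gives p(10) = 0.
Factor out (r - 10): p(r) = (r - 10)·(r^2 - 16r + 55).
The quadratic factors as (r - 5)·(r - 11).
Eigenvalues: 5, 10, 11.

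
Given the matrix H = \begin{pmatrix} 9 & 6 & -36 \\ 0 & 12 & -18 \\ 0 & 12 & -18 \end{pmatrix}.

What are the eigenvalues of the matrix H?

-6, 0, 9

The characteristic polynomial is p(λ) = det(λI - H).
Cofactor expansion gives p(λ) = λ^3 - 3λ^2 - 54λ.
Since p(0) = 0, λ = 0 is a root.
Factor out λ: p(λ) = λ·(λ^2 - 3λ - 54).
The quadratic factors as (λ + 6)·(λ - 9).
Eigenvalues: -6, 0, 9.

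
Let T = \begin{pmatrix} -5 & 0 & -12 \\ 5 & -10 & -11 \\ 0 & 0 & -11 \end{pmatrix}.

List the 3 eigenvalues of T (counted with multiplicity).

-11, -10, -5

Compute the characteristic polynomial p(r) = det(rI - T).
Expanding along the first row, p(r) = r^3 + 26r^2 + 215r + 550.
Rational-root test: r = -10 gives p(-10) = 0.
Factor out (r + 10): p(r) = (r + 10)·(r^2 + 16r + 55).
The quadratic factors as (r + 11)·(r + 5).
Eigenvalues: -11, -10, -5.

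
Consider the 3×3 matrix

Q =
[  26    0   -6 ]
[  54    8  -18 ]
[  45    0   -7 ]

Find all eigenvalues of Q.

8, 8, 11

Set up det(sI - Q) = 0.
Cofactor expansion gives p(s) = s^3 - 27s^2 + 240s - 704.
Try s = 8: p(8) = 0, so 8 is a root.
Dividing by (s - 8) leaves s^2 - 19s + 88.
The quadratic factors as (s - 8)·(s - 11).
Eigenvalues: 8, 8, 11.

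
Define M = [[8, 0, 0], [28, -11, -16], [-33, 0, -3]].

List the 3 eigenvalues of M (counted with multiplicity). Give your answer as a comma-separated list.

Compute the characteristic polynomial p(t) = det(tI - M).
Expanding along the first row, p(t) = t^3 + 6t^2 - 79t - 264.
Rational-root test: t = -11 gives p(-11) = 0.
Factor out (t + 11): p(t) = (t + 11)·(t^2 - 5t - 24).
The quadratic factors as (t + 3)·(t - 8).
Eigenvalues: -11, -3, 8.

-11, -3, 8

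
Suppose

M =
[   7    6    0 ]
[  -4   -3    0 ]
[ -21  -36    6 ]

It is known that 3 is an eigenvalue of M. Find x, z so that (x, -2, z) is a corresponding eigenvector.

3, -3

We need (M - 3I)v = 0.
M - 3I = [[4, 6, 0], [-4, -6, 0], [-21, -36, 3]].
Row 1: (4)·x + (6)·-2 + (0)·z = 0
Row 2: (-4)·x + (-6)·-2 + (0)·z = 0
Row 3: (-21)·x + (-36)·-2 + (3)·z = 0
Solving gives x = 3, z = -3.
Check: M·(3, -2, -3) = (9, -6, -9) = 3·(3, -2, -3).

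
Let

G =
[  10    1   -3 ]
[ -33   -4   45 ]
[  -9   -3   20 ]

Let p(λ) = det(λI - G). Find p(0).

p(0) = det(0·I − G) = det(−G) = (−1)^3·det(G).
det(G) = 616, so p(0) = -616.

-616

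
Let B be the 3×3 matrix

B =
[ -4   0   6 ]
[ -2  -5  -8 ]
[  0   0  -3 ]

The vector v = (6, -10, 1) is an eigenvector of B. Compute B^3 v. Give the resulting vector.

First find the eigenvalue: Bv = (-18, 30, -3) = -3·(6, -10, 1), so λ = -3.
Then B^3 v = λ^3·v = (-3)^3·(6, -10, 1) = -27·(6, -10, 1) = (-162, 270, -27).

(-162, 270, -27)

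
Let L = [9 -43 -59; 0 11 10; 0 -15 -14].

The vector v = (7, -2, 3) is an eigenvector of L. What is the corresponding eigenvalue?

-4

Compute Lv: L·(7, -2, 3) = (-28, 8, -12).
Since Lv = λv, compare component 1: -28 = λ·7, so λ = -4.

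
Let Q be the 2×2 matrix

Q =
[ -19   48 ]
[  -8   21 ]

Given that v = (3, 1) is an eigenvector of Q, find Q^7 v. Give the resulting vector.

First find the eigenvalue: Qv = (-9, -3) = -3·(3, 1), so λ = -3.
Then Q^7 v = λ^7·v = (-3)^7·(3, 1) = -2187·(3, 1) = (-6561, -2187).

(-6561, -2187)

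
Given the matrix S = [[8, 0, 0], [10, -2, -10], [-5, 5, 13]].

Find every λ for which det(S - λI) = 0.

3, 8, 8

The characteristic polynomial is p(r) = det(rI - S).
Cofactor expansion gives p(r) = r^3 - 19r^2 + 112r - 192.
Rational-root test: r = 3 gives p(3) = 0.
Factor out (r - 3): p(r) = (r - 3)·(r^2 - 16r + 64).
The quadratic factor is (r - 8)^2.
Eigenvalues: 3, 8, 8.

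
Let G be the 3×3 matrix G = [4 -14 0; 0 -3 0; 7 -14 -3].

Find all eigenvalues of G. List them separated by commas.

-3, -3, 4

Compute the characteristic polynomial p(t) = det(tI - G).
Expanding the 3×3 determinant: p(t) = t^3 + 2t^2 - 15t - 36.
Rational-root test: t = -3 gives p(-3) = 0.
Factor out (t + 3): p(t) = (t + 3)·(t^2 - t - 12).
The quadratic factors as (t + 3)·(t - 4).
Eigenvalues: -3, -3, 4.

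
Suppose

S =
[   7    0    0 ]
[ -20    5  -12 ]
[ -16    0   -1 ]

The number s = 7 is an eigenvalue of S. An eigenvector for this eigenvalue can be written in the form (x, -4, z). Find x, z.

We need (S - 7I)v = 0.
S - 7I = [[0, 0, 0], [-20, -2, -12], [-16, 0, -8]].
Row 1: (0)·x + (0)·-4 + (0)·z = 0
Row 2: (-20)·x + (-2)·-4 + (-12)·z = 0
Row 3: (-16)·x + (0)·-4 + (-8)·z = 0
Solving gives x = -2, z = 4.
Check: S·(-2, -4, 4) = (-14, -28, 28) = 7·(-2, -4, 4).

-2, 4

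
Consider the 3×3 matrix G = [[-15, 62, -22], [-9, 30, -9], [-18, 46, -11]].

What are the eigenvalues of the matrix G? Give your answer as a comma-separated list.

-6, 3, 7

Set up det(λI - G) = 0.
Cofactor expansion gives p(λ) = λ^3 - 4λ^2 - 39λ + 126.
Since p(7) = 0, λ = 7 is a root.
Dividing by (λ - 7) leaves λ^2 + 3λ - 18.
The quadratic factors as (λ + 6)·(λ - 3).
Eigenvalues: -6, 3, 7.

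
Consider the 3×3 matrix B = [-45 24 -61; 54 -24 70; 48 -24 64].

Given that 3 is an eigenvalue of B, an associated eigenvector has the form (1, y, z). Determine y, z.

2, 0

We need (B - 3I)v = 0.
B - 3I = [[-48, 24, -61], [54, -27, 70], [48, -24, 61]].
Row 1: (-48)·1 + (24)·y + (-61)·z = 0
Row 2: (54)·1 + (-27)·y + (70)·z = 0
Row 3: (48)·1 + (-24)·y + (61)·z = 0
Solving gives y = 2, z = 0.
Check: B·(1, 2, 0) = (3, 6, 0) = 3·(1, 2, 0).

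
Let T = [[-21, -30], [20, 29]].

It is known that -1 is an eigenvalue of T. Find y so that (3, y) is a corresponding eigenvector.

We need (T + 1I)v = 0.
T + 1I = [[-20, -30], [20, 30]].
Row 1: (-20)·3 + (-30)·y = 0
Row 2: (20)·3 + (30)·y = 0
Solving gives y = -2.
Check: T·(3, -2) = (-3, 2) = -1·(3, -2).

-2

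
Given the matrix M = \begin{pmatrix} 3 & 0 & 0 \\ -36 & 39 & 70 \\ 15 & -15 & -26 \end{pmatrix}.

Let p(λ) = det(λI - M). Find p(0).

p(0) = det(0·I − M) = det(−M) = (−1)^3·det(M).
det(M) = 108, so p(0) = -108.

-108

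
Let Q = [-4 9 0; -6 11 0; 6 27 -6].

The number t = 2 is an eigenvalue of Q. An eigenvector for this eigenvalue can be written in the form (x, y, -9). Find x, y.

We need (Q - 2I)v = 0.
Q - 2I = [[-6, 9, 0], [-6, 9, 0], [6, 27, -8]].
Row 1: (-6)·x + (9)·y + (0)·-9 = 0
Row 2: (-6)·x + (9)·y + (0)·-9 = 0
Row 3: (6)·x + (27)·y + (-8)·-9 = 0
Solving gives x = -3, y = -2.
Check: Q·(-3, -2, -9) = (-6, -4, -18) = 2·(-3, -2, -9).

-3, -2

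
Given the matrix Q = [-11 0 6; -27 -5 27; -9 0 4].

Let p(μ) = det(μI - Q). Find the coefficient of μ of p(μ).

45

p(μ) = μ^3 + 12μ^2 + 45μ + 50.
The coefficient of μ is 45.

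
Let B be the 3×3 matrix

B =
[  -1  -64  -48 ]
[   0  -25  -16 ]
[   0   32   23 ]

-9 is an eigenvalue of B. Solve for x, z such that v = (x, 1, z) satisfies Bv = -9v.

We need (B + 9I)v = 0.
B + 9I = [[8, -64, -48], [0, -16, -16], [0, 32, 32]].
Row 1: (8)·x + (-64)·1 + (-48)·z = 0
Row 2: (0)·x + (-16)·1 + (-16)·z = 0
Row 3: (0)·x + (32)·1 + (32)·z = 0
Solving gives x = 2, z = -1.
Check: B·(2, 1, -1) = (-18, -9, 9) = -9·(2, 1, -1).

2, -1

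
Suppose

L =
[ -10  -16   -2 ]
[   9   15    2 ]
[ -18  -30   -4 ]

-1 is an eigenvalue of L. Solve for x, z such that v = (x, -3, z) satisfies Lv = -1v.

We need (L + 1I)v = 0.
L + 1I = [[-9, -16, -2], [9, 16, 2], [-18, -30, -3]].
Row 1: (-9)·x + (-16)·-3 + (-2)·z = 0
Row 2: (9)·x + (16)·-3 + (2)·z = 0
Row 3: (-18)·x + (-30)·-3 + (-3)·z = 0
Solving gives x = 4, z = 6.
Check: L·(4, -3, 6) = (-4, 3, -6) = -1·(4, -3, 6).

4, 6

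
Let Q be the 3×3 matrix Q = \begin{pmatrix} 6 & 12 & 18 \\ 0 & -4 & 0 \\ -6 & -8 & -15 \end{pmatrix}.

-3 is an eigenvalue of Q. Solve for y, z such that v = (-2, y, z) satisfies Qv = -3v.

We need (Q + 3I)v = 0.
Q + 3I = [[9, 12, 18], [0, -1, 0], [-6, -8, -12]].
Row 1: (9)·-2 + (12)·y + (18)·z = 0
Row 2: (0)·-2 + (-1)·y + (0)·z = 0
Row 3: (-6)·-2 + (-8)·y + (-12)·z = 0
Solving gives y = 0, z = 1.
Check: Q·(-2, 0, 1) = (6, 0, -3) = -3·(-2, 0, 1).

0, 1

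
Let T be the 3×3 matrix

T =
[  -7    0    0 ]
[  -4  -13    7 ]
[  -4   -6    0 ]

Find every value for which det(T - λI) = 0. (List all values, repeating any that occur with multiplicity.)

Set up det(tI - T) = 0.
Cofactor expansion gives p(t) = t^3 + 20t^2 + 133t + 294.
Since p(-6) = 0, t = -6 is a root.
Dividing by (t + 6) leaves t^2 + 14t + 49.
The quadratic factor is (t + 7)^2.
Eigenvalues: -7, -7, -6.

-7, -7, -6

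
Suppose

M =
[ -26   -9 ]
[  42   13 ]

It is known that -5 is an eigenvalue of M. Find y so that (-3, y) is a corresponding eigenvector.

7

We need (M + 5I)v = 0.
M + 5I = [[-21, -9], [42, 18]].
Row 1: (-21)·-3 + (-9)·y = 0
Row 2: (42)·-3 + (18)·y = 0
Solving gives y = 7.
Check: M·(-3, 7) = (15, -35) = -5·(-3, 7).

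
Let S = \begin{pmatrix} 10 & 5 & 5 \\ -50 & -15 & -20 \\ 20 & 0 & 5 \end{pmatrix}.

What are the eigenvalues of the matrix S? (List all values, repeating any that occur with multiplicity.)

Set up det(lambda·I - S) = 0.
Expanding the 3×3 determinant: p(lambda) = lambda^3 - 25·lambda.
Try lambda = 0: p(0) = 0, so 0 is a root.
Factor out lambda: p(lambda) = lambda·(lambda^2 - 25).
The quadratic factors as (lambda + 5)·(lambda - 5).
Eigenvalues: -5, 0, 5.

-5, 0, 5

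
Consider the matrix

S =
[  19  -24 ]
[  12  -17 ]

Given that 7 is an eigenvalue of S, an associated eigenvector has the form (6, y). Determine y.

3

We need (S - 7I)v = 0.
S - 7I = [[12, -24], [12, -24]].
Row 1: (12)·6 + (-24)·y = 0
Row 2: (12)·6 + (-24)·y = 0
Solving gives y = 3.
Check: S·(6, 3) = (42, 21) = 7·(6, 3).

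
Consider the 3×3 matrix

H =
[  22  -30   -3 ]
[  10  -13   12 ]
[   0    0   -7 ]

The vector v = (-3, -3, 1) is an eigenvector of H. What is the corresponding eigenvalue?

-7

Compute Hv: H·(-3, -3, 1) = (21, 21, -7).
Since Hv = λv, compare component 1: 21 = λ·-3, so λ = -7.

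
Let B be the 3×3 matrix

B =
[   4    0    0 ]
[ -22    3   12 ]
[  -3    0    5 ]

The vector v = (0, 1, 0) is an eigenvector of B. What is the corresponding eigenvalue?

3

Compute Bv: B·(0, 1, 0) = (0, 3, 0).
Since Bv = λv, compare component 2: 3 = λ·1, so λ = 3.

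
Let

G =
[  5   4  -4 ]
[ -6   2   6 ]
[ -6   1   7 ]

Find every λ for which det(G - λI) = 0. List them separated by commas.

1, 5, 8

Compute the characteristic polynomial p(r) = det(rI - G).
Expanding along the first row, p(r) = r^3 - 14r^2 + 53r - 40.
Try r = 1: p(1) = 0, so 1 is a root.
Factor out (r - 1): p(r) = (r - 1)·(r^2 - 13r + 40).
The quadratic factors as (r - 5)·(r - 8).
Eigenvalues: 1, 5, 8.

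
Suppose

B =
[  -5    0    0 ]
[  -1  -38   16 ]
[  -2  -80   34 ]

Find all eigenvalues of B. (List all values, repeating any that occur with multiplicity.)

The characteristic polynomial is p(r) = det(rI - B).
Cofactor expansion gives p(r) = r^3 + 9r^2 + 8r - 60.
Rational-root test: r = -6 gives p(-6) = 0.
Factor out (r + 6): p(r) = (r + 6)·(r^2 + 3r - 10).
The quadratic factors as (r + 5)·(r - 2).
Eigenvalues: -6, -5, 2.

-6, -5, 2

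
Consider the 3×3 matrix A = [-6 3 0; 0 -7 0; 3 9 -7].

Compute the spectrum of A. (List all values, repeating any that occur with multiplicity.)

Compute the characteristic polynomial p(lambda) = det(lambda·I - A).
Cofactor expansion gives p(lambda) = lambda^3 + 20·lambda^2 + 133·lambda + 294.
Try lambda = -7: p(-7) = 0, so -7 is a root.
Factor out (lambda + 7): p(lambda) = (lambda + 7)·(lambda^2 + 13·lambda + 42).
The quadratic factors as (lambda + 7)·(lambda + 6).
Eigenvalues: -7, -7, -6.

-7, -7, -6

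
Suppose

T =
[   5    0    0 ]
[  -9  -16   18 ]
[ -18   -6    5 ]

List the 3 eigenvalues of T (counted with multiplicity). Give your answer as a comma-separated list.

The characteristic polynomial is p(t) = det(tI - T).
Expanding the 3×3 determinant: p(t) = t^3 + 6t^2 - 27t - 140.
Since p(-4) = 0, t = -4 is a root.
Dividing by (t + 4) leaves t^2 + 2t - 35.
The quadratic factors as (t + 7)·(t - 5).
Eigenvalues: -7, -4, 5.

-7, -4, 5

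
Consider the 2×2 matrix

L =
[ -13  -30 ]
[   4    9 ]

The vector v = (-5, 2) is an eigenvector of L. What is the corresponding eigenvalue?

-1

Compute Lv: L·(-5, 2) = (5, -2).
Since Lv = λv, compare component 1: 5 = λ·-5, so λ = -1.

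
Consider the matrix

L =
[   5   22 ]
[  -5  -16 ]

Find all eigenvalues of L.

-6, -5

det(L - μI) = (5 - μ)(-16 - μ) - (22)·(-5) = μ^2 + 11μ + 30.
This factors as (μ + 6)·(μ + 5) = 0.
Eigenvalues: -6, -5.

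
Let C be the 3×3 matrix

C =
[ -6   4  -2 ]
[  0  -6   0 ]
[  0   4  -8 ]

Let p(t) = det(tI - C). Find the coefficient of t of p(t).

p(t) = t^3 + 20t^2 + 132t + 288.
The coefficient of t is 132.

132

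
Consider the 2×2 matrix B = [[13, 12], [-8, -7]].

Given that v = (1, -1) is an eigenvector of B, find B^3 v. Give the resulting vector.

(1, -1)

First find the eigenvalue: Bv = (1, -1) = 1·(1, -1), so λ = 1.
Then B^3 v = λ^3·v = 1^3·(1, -1) = 1·(1, -1) = (1, -1).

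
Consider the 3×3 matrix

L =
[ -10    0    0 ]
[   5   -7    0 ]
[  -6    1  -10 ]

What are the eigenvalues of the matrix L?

L is lower triangular, so its eigenvalues are the diagonal entries.
Diagonal: -10, -7, -10.

-10, -10, -7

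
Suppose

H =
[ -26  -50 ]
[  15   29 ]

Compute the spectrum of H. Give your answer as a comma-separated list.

-1, 4

det(H - μI) = (-26 - μ)(29 - μ) - (-50)·(15) = μ^2 - 3μ - 4.
This factors as (μ + 1)·(μ - 4) = 0.
Eigenvalues: -1, 4.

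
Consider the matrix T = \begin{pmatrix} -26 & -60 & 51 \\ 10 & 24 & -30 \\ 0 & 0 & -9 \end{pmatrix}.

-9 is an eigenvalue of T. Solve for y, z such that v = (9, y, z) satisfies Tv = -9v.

0, 3

We need (T + 9I)v = 0.
T + 9I = [[-17, -60, 51], [10, 33, -30], [0, 0, 0]].
Row 1: (-17)·9 + (-60)·y + (51)·z = 0
Row 2: (10)·9 + (33)·y + (-30)·z = 0
Row 3: (0)·9 + (0)·y + (0)·z = 0
Solving gives y = 0, z = 3.
Check: T·(9, 0, 3) = (-81, 0, -27) = -9·(9, 0, 3).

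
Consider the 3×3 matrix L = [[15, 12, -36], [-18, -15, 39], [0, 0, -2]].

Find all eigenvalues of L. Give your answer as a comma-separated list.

-3, -2, 3

Set up det(sI - L) = 0.
Expanding along the first row, p(s) = s^3 + 2s^2 - 9s - 18.
Try s = 3: p(3) = 0, so 3 is a root.
Factor out (s - 3): p(s) = (s - 3)·(s^2 + 5s + 6).
The quadratic factors as (s + 3)·(s + 2).
Eigenvalues: -3, -2, 3.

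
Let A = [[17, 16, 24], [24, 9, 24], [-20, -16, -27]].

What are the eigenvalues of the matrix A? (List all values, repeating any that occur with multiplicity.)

Compute the characteristic polynomial p(λ) = det(λI - A).
Expanding the 3×3 determinant: p(λ) = λ^3 + λ^2 - 69λ - 189.
Since p(-3) = 0, λ = -3 is a root.
Factor out (λ + 3): p(λ) = (λ + 3)·(λ^2 - 2λ - 63).
The quadratic factors as (λ + 7)·(λ - 9).
Eigenvalues: -7, -3, 9.

-7, -3, 9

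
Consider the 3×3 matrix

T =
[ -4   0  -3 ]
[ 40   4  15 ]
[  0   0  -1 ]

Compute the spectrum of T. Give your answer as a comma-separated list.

Compute the characteristic polynomial p(t) = det(tI - T).
Cofactor expansion gives p(t) = t^3 + t^2 - 16t - 16.
Rational-root test: t = 4 gives p(4) = 0.
Dividing by (t - 4) leaves t^2 + 5t + 4.
The quadratic factors as (t + 4)·(t + 1).
Eigenvalues: -4, -1, 4.

-4, -1, 4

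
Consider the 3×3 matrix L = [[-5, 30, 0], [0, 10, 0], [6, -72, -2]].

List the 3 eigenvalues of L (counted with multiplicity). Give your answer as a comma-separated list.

Compute the characteristic polynomial p(λ) = det(λI - L).
Cofactor expansion gives p(λ) = λ^3 - 3λ^2 - 60λ - 100.
Try λ = -2: p(-2) = 0, so -2 is a root.
Dividing by (λ + 2) leaves λ^2 - 5λ - 50.
The quadratic factors as (λ + 5)·(λ - 10).
Eigenvalues: -5, -2, 10.

-5, -2, 10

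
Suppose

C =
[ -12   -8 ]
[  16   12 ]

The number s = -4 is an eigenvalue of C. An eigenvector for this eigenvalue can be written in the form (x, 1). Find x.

-1

We need (C + 4I)v = 0.
C + 4I = [[-8, -8], [16, 16]].
Row 1: (-8)·x + (-8)·1 = 0
Row 2: (16)·x + (16)·1 = 0
Solving gives x = -1.
Check: C·(-1, 1) = (4, -4) = -4·(-1, 1).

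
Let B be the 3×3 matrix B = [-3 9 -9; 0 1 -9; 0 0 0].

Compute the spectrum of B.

-3, 0, 1

B is upper triangular, so its eigenvalues are the diagonal entries.
Diagonal: -3, 1, 0.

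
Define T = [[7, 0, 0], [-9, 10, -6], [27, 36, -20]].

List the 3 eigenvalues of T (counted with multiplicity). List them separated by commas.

-8, -2, 7

Set up det(λI - T) = 0.
Cofactor expansion gives p(λ) = λ^3 + 3λ^2 - 54λ - 112.
Try λ = -8: p(-8) = 0, so -8 is a root.
Factor out (λ + 8): p(λ) = (λ + 8)·(λ^2 - 5λ - 14).
The quadratic factors as (λ + 2)·(λ - 7).
Eigenvalues: -8, -2, 7.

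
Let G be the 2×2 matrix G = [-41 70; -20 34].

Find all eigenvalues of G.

-6, -1

det(G - lambda·I) = (-41 - lambda)(34 - lambda) - (70)·(-20) = lambda^2 + 7·lambda + 6.
This factors as (lambda + 6)·(lambda + 1) = 0.
Eigenvalues: -6, -1.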